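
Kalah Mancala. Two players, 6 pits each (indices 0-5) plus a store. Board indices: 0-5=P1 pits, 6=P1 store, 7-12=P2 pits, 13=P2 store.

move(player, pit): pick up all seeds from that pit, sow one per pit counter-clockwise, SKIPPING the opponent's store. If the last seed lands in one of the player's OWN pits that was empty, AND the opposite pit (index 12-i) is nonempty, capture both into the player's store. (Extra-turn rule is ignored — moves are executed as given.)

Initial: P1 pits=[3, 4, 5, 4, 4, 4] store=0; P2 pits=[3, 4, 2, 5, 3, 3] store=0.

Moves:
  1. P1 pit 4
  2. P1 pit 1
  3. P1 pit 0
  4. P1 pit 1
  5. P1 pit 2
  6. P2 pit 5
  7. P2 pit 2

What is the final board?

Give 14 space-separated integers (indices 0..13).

Answer: 0 1 0 7 2 7 2 5 6 0 7 4 0 3

Derivation:
Move 1: P1 pit4 -> P1=[3,4,5,4,0,5](1) P2=[4,5,2,5,3,3](0)
Move 2: P1 pit1 -> P1=[3,0,6,5,1,6](1) P2=[4,5,2,5,3,3](0)
Move 3: P1 pit0 -> P1=[0,1,7,6,1,6](1) P2=[4,5,2,5,3,3](0)
Move 4: P1 pit1 -> P1=[0,0,8,6,1,6](1) P2=[4,5,2,5,3,3](0)
Move 5: P1 pit2 -> P1=[0,0,0,7,2,7](2) P2=[5,6,3,6,3,3](0)
Move 6: P2 pit5 -> P1=[1,1,0,7,2,7](2) P2=[5,6,3,6,3,0](1)
Move 7: P2 pit2 -> P1=[0,1,0,7,2,7](2) P2=[5,6,0,7,4,0](3)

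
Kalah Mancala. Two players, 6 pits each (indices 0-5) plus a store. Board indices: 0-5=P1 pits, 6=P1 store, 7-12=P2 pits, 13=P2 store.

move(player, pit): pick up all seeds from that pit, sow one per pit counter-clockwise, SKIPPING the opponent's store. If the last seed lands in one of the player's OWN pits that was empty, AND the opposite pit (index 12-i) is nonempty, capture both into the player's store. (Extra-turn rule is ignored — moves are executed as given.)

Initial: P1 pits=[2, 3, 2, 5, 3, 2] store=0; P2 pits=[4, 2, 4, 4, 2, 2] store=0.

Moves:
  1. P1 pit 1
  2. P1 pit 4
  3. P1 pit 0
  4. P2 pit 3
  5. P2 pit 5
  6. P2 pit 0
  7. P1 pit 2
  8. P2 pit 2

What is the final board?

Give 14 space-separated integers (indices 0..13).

Move 1: P1 pit1 -> P1=[2,0,3,6,4,2](0) P2=[4,2,4,4,2,2](0)
Move 2: P1 pit4 -> P1=[2,0,3,6,0,3](1) P2=[5,3,4,4,2,2](0)
Move 3: P1 pit0 -> P1=[0,1,4,6,0,3](1) P2=[5,3,4,4,2,2](0)
Move 4: P2 pit3 -> P1=[1,1,4,6,0,3](1) P2=[5,3,4,0,3,3](1)
Move 5: P2 pit5 -> P1=[2,2,4,6,0,3](1) P2=[5,3,4,0,3,0](2)
Move 6: P2 pit0 -> P1=[0,2,4,6,0,3](1) P2=[0,4,5,1,4,0](5)
Move 7: P1 pit2 -> P1=[0,2,0,7,1,4](2) P2=[0,4,5,1,4,0](5)
Move 8: P2 pit2 -> P1=[1,2,0,7,1,4](2) P2=[0,4,0,2,5,1](6)

Answer: 1 2 0 7 1 4 2 0 4 0 2 5 1 6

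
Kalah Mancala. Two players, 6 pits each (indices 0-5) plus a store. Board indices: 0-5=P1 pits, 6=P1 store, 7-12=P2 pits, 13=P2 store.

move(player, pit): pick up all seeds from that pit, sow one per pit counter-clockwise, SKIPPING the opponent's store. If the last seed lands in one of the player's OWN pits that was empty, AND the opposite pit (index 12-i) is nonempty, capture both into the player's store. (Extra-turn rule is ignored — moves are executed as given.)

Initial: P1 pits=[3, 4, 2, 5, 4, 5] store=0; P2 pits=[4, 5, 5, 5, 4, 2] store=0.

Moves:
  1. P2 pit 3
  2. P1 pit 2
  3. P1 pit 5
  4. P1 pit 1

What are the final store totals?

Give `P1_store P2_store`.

Answer: 2 1

Derivation:
Move 1: P2 pit3 -> P1=[4,5,2,5,4,5](0) P2=[4,5,5,0,5,3](1)
Move 2: P1 pit2 -> P1=[4,5,0,6,5,5](0) P2=[4,5,5,0,5,3](1)
Move 3: P1 pit5 -> P1=[4,5,0,6,5,0](1) P2=[5,6,6,1,5,3](1)
Move 4: P1 pit1 -> P1=[4,0,1,7,6,1](2) P2=[5,6,6,1,5,3](1)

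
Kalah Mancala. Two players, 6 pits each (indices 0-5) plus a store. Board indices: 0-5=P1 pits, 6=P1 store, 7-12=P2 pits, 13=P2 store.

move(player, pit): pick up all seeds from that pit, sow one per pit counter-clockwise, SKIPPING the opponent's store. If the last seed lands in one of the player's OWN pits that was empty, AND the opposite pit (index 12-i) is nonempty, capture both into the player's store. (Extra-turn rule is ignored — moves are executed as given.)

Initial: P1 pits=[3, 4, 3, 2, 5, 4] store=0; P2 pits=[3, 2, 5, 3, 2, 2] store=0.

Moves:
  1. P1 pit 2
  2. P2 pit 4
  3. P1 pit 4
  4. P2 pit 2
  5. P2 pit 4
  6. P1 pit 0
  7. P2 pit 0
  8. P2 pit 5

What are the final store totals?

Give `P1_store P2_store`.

Move 1: P1 pit2 -> P1=[3,4,0,3,6,5](0) P2=[3,2,5,3,2,2](0)
Move 2: P2 pit4 -> P1=[3,4,0,3,6,5](0) P2=[3,2,5,3,0,3](1)
Move 3: P1 pit4 -> P1=[3,4,0,3,0,6](1) P2=[4,3,6,4,0,3](1)
Move 4: P2 pit2 -> P1=[4,5,0,3,0,6](1) P2=[4,3,0,5,1,4](2)
Move 5: P2 pit4 -> P1=[4,5,0,3,0,6](1) P2=[4,3,0,5,0,5](2)
Move 6: P1 pit0 -> P1=[0,6,1,4,0,6](5) P2=[4,0,0,5,0,5](2)
Move 7: P2 pit0 -> P1=[0,0,1,4,0,6](5) P2=[0,1,1,6,0,5](9)
Move 8: P2 pit5 -> P1=[1,1,2,5,0,6](5) P2=[0,1,1,6,0,0](10)

Answer: 5 10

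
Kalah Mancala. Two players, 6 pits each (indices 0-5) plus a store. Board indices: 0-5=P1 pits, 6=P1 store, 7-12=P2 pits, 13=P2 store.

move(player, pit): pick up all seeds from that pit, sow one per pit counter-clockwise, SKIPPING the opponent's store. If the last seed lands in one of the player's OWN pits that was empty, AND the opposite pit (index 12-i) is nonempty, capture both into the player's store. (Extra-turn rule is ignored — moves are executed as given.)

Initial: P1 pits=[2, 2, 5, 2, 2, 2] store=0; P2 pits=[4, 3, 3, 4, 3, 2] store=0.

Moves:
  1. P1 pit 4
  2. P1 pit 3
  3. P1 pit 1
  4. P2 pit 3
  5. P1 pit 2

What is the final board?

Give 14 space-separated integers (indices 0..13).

Answer: 3 0 0 1 2 5 6 5 4 0 0 4 3 1

Derivation:
Move 1: P1 pit4 -> P1=[2,2,5,2,0,3](1) P2=[4,3,3,4,3,2](0)
Move 2: P1 pit3 -> P1=[2,2,5,0,1,4](1) P2=[4,3,3,4,3,2](0)
Move 3: P1 pit1 -> P1=[2,0,6,0,1,4](5) P2=[4,3,0,4,3,2](0)
Move 4: P2 pit3 -> P1=[3,0,6,0,1,4](5) P2=[4,3,0,0,4,3](1)
Move 5: P1 pit2 -> P1=[3,0,0,1,2,5](6) P2=[5,4,0,0,4,3](1)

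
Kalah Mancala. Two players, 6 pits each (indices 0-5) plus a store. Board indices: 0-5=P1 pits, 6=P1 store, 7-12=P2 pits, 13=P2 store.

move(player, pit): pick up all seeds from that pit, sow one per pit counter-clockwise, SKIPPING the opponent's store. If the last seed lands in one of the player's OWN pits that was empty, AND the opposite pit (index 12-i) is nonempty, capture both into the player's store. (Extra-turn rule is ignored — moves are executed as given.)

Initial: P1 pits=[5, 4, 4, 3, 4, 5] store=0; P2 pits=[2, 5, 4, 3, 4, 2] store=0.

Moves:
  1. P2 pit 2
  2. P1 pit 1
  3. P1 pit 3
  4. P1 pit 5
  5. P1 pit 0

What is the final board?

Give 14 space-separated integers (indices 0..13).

Answer: 0 1 6 1 7 0 7 0 6 1 5 6 4 1

Derivation:
Move 1: P2 pit2 -> P1=[5,4,4,3,4,5](0) P2=[2,5,0,4,5,3](1)
Move 2: P1 pit1 -> P1=[5,0,5,4,5,6](0) P2=[2,5,0,4,5,3](1)
Move 3: P1 pit3 -> P1=[5,0,5,0,6,7](1) P2=[3,5,0,4,5,3](1)
Move 4: P1 pit5 -> P1=[5,0,5,0,6,0](2) P2=[4,6,1,5,6,4](1)
Move 5: P1 pit0 -> P1=[0,1,6,1,7,0](7) P2=[0,6,1,5,6,4](1)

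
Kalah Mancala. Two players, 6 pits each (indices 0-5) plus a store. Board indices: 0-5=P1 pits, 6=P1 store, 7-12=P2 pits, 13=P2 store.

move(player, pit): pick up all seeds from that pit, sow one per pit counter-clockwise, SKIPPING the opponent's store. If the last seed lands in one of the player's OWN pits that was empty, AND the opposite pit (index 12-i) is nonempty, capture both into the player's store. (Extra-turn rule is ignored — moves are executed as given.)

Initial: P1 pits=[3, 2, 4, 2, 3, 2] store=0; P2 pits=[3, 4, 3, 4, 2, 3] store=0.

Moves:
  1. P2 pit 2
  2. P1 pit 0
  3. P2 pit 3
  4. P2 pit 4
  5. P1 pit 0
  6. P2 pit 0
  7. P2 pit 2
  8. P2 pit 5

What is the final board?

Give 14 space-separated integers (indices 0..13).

Answer: 1 7 1 4 4 2 0 0 5 0 1 0 0 10

Derivation:
Move 1: P2 pit2 -> P1=[3,2,4,2,3,2](0) P2=[3,4,0,5,3,4](0)
Move 2: P1 pit0 -> P1=[0,3,5,3,3,2](0) P2=[3,4,0,5,3,4](0)
Move 3: P2 pit3 -> P1=[1,4,5,3,3,2](0) P2=[3,4,0,0,4,5](1)
Move 4: P2 pit4 -> P1=[2,5,5,3,3,2](0) P2=[3,4,0,0,0,6](2)
Move 5: P1 pit0 -> P1=[0,6,6,3,3,2](0) P2=[3,4,0,0,0,6](2)
Move 6: P2 pit0 -> P1=[0,6,0,3,3,2](0) P2=[0,5,1,0,0,6](9)
Move 7: P2 pit2 -> P1=[0,6,0,3,3,2](0) P2=[0,5,0,1,0,6](9)
Move 8: P2 pit5 -> P1=[1,7,1,4,4,2](0) P2=[0,5,0,1,0,0](10)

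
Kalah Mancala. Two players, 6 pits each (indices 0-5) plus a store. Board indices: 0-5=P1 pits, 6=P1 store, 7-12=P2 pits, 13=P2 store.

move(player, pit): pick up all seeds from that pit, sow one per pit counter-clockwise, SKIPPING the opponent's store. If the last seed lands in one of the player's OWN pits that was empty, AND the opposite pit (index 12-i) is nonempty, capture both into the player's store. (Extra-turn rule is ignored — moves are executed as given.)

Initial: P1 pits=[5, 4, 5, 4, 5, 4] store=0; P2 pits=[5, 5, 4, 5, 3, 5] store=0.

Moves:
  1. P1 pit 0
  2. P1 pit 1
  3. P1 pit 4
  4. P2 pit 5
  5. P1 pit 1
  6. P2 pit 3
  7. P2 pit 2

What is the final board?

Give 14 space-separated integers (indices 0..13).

Move 1: P1 pit0 -> P1=[0,5,6,5,6,5](0) P2=[5,5,4,5,3,5](0)
Move 2: P1 pit1 -> P1=[0,0,7,6,7,6](1) P2=[5,5,4,5,3,5](0)
Move 3: P1 pit4 -> P1=[0,0,7,6,0,7](2) P2=[6,6,5,6,4,5](0)
Move 4: P2 pit5 -> P1=[1,1,8,7,0,7](2) P2=[6,6,5,6,4,0](1)
Move 5: P1 pit1 -> P1=[1,0,9,7,0,7](2) P2=[6,6,5,6,4,0](1)
Move 6: P2 pit3 -> P1=[2,1,10,7,0,7](2) P2=[6,6,5,0,5,1](2)
Move 7: P2 pit2 -> P1=[3,1,10,7,0,7](2) P2=[6,6,0,1,6,2](3)

Answer: 3 1 10 7 0 7 2 6 6 0 1 6 2 3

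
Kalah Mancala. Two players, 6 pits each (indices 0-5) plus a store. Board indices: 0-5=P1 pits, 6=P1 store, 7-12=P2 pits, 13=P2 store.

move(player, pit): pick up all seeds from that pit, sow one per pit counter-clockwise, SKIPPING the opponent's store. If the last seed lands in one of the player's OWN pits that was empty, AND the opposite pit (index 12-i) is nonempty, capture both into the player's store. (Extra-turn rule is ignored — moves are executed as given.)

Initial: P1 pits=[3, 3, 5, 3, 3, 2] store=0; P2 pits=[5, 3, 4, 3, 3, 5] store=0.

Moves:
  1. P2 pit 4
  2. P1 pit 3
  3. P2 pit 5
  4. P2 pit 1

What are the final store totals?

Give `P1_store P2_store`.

Move 1: P2 pit4 -> P1=[4,3,5,3,3,2](0) P2=[5,3,4,3,0,6](1)
Move 2: P1 pit3 -> P1=[4,3,5,0,4,3](1) P2=[5,3,4,3,0,6](1)
Move 3: P2 pit5 -> P1=[5,4,6,1,5,3](1) P2=[5,3,4,3,0,0](2)
Move 4: P2 pit1 -> P1=[5,0,6,1,5,3](1) P2=[5,0,5,4,0,0](7)

Answer: 1 7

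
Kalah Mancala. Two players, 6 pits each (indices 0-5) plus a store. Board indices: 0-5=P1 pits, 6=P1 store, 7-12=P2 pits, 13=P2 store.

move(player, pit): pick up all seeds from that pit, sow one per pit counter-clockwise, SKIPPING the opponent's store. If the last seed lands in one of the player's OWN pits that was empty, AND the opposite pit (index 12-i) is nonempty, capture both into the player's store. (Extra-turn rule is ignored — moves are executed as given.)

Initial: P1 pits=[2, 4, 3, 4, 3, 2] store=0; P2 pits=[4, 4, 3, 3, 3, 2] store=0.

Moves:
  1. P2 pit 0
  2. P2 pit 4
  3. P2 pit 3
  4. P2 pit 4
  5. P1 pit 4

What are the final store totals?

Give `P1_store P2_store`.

Answer: 1 2

Derivation:
Move 1: P2 pit0 -> P1=[2,4,3,4,3,2](0) P2=[0,5,4,4,4,2](0)
Move 2: P2 pit4 -> P1=[3,5,3,4,3,2](0) P2=[0,5,4,4,0,3](1)
Move 3: P2 pit3 -> P1=[4,5,3,4,3,2](0) P2=[0,5,4,0,1,4](2)
Move 4: P2 pit4 -> P1=[4,5,3,4,3,2](0) P2=[0,5,4,0,0,5](2)
Move 5: P1 pit4 -> P1=[4,5,3,4,0,3](1) P2=[1,5,4,0,0,5](2)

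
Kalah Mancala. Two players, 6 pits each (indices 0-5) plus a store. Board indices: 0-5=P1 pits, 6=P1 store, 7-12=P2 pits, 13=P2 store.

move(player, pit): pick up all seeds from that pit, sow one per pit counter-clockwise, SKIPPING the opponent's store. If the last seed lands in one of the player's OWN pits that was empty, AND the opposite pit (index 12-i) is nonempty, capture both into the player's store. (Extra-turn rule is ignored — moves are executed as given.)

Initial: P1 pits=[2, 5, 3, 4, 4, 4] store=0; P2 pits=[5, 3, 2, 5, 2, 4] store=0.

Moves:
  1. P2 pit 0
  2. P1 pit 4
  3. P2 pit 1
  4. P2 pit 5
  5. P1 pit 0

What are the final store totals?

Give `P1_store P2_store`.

Move 1: P2 pit0 -> P1=[2,5,3,4,4,4](0) P2=[0,4,3,6,3,5](0)
Move 2: P1 pit4 -> P1=[2,5,3,4,0,5](1) P2=[1,5,3,6,3,5](0)
Move 3: P2 pit1 -> P1=[2,5,3,4,0,5](1) P2=[1,0,4,7,4,6](1)
Move 4: P2 pit5 -> P1=[3,6,4,5,1,5](1) P2=[1,0,4,7,4,0](2)
Move 5: P1 pit0 -> P1=[0,7,5,6,1,5](1) P2=[1,0,4,7,4,0](2)

Answer: 1 2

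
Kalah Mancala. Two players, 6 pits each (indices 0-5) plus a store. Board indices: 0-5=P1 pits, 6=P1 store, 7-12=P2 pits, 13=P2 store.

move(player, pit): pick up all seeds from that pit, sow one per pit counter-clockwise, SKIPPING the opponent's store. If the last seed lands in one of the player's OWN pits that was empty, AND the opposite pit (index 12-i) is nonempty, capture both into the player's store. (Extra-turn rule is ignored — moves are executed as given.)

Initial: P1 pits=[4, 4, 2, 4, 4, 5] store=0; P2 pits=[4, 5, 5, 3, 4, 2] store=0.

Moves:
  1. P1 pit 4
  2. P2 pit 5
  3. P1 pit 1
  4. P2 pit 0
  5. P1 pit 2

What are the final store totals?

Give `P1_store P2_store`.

Answer: 1 7

Derivation:
Move 1: P1 pit4 -> P1=[4,4,2,4,0,6](1) P2=[5,6,5,3,4,2](0)
Move 2: P2 pit5 -> P1=[5,4,2,4,0,6](1) P2=[5,6,5,3,4,0](1)
Move 3: P1 pit1 -> P1=[5,0,3,5,1,7](1) P2=[5,6,5,3,4,0](1)
Move 4: P2 pit0 -> P1=[0,0,3,5,1,7](1) P2=[0,7,6,4,5,0](7)
Move 5: P1 pit2 -> P1=[0,0,0,6,2,8](1) P2=[0,7,6,4,5,0](7)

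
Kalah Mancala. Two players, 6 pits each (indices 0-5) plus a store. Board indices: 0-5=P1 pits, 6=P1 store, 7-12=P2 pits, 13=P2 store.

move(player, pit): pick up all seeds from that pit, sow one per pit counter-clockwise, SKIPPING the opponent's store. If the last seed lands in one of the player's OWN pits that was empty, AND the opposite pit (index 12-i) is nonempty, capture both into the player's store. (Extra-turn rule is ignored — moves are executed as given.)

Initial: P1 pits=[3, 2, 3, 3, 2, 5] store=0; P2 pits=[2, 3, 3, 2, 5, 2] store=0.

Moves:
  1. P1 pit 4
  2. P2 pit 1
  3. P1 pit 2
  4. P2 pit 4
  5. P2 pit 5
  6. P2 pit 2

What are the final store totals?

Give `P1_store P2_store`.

Answer: 1 3

Derivation:
Move 1: P1 pit4 -> P1=[3,2,3,3,0,6](1) P2=[2,3,3,2,5,2](0)
Move 2: P2 pit1 -> P1=[3,2,3,3,0,6](1) P2=[2,0,4,3,6,2](0)
Move 3: P1 pit2 -> P1=[3,2,0,4,1,7](1) P2=[2,0,4,3,6,2](0)
Move 4: P2 pit4 -> P1=[4,3,1,5,1,7](1) P2=[2,0,4,3,0,3](1)
Move 5: P2 pit5 -> P1=[5,4,1,5,1,7](1) P2=[2,0,4,3,0,0](2)
Move 6: P2 pit2 -> P1=[5,4,1,5,1,7](1) P2=[2,0,0,4,1,1](3)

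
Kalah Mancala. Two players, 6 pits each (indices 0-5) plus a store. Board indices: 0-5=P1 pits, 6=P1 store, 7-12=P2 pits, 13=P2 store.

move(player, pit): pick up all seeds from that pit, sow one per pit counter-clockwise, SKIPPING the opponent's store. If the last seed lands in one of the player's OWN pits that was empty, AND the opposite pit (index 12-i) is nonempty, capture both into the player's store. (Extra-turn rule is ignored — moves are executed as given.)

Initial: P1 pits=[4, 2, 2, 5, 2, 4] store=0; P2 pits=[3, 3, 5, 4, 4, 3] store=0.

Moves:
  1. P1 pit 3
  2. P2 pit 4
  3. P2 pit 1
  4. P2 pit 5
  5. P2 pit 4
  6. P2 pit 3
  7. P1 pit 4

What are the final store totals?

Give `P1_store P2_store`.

Answer: 2 10

Derivation:
Move 1: P1 pit3 -> P1=[4,2,2,0,3,5](1) P2=[4,4,5,4,4,3](0)
Move 2: P2 pit4 -> P1=[5,3,2,0,3,5](1) P2=[4,4,5,4,0,4](1)
Move 3: P2 pit1 -> P1=[5,3,2,0,3,5](1) P2=[4,0,6,5,1,5](1)
Move 4: P2 pit5 -> P1=[6,4,3,1,3,5](1) P2=[4,0,6,5,1,0](2)
Move 5: P2 pit4 -> P1=[0,4,3,1,3,5](1) P2=[4,0,6,5,0,0](9)
Move 6: P2 pit3 -> P1=[1,5,3,1,3,5](1) P2=[4,0,6,0,1,1](10)
Move 7: P1 pit4 -> P1=[1,5,3,1,0,6](2) P2=[5,0,6,0,1,1](10)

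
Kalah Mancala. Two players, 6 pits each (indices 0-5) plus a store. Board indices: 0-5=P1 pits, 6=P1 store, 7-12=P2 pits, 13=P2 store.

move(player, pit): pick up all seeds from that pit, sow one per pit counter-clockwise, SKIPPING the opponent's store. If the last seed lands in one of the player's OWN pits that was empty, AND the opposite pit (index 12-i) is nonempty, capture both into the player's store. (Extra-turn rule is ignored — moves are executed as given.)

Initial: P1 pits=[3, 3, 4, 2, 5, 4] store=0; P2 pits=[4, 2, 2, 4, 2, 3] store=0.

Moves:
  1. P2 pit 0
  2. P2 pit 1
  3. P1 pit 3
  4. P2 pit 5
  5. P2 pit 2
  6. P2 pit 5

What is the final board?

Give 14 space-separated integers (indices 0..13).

Move 1: P2 pit0 -> P1=[3,3,4,2,5,4](0) P2=[0,3,3,5,3,3](0)
Move 2: P2 pit1 -> P1=[3,3,4,2,5,4](0) P2=[0,0,4,6,4,3](0)
Move 3: P1 pit3 -> P1=[3,3,4,0,6,5](0) P2=[0,0,4,6,4,3](0)
Move 4: P2 pit5 -> P1=[4,4,4,0,6,5](0) P2=[0,0,4,6,4,0](1)
Move 5: P2 pit2 -> P1=[4,4,4,0,6,5](0) P2=[0,0,0,7,5,1](2)
Move 6: P2 pit5 -> P1=[4,4,4,0,6,5](0) P2=[0,0,0,7,5,0](3)

Answer: 4 4 4 0 6 5 0 0 0 0 7 5 0 3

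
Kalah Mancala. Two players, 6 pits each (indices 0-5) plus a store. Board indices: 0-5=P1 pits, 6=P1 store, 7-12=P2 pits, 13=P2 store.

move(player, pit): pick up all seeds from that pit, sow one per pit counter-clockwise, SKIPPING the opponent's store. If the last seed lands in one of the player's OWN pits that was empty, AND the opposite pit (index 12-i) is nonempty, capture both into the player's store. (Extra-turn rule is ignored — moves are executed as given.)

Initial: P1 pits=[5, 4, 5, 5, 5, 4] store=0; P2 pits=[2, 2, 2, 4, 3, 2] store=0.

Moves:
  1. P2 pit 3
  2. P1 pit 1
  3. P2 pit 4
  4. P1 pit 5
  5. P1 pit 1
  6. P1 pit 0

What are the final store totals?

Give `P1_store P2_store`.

Answer: 2 2

Derivation:
Move 1: P2 pit3 -> P1=[6,4,5,5,5,4](0) P2=[2,2,2,0,4,3](1)
Move 2: P1 pit1 -> P1=[6,0,6,6,6,5](0) P2=[2,2,2,0,4,3](1)
Move 3: P2 pit4 -> P1=[7,1,6,6,6,5](0) P2=[2,2,2,0,0,4](2)
Move 4: P1 pit5 -> P1=[7,1,6,6,6,0](1) P2=[3,3,3,1,0,4](2)
Move 5: P1 pit1 -> P1=[7,0,7,6,6,0](1) P2=[3,3,3,1,0,4](2)
Move 6: P1 pit0 -> P1=[0,1,8,7,7,1](2) P2=[4,3,3,1,0,4](2)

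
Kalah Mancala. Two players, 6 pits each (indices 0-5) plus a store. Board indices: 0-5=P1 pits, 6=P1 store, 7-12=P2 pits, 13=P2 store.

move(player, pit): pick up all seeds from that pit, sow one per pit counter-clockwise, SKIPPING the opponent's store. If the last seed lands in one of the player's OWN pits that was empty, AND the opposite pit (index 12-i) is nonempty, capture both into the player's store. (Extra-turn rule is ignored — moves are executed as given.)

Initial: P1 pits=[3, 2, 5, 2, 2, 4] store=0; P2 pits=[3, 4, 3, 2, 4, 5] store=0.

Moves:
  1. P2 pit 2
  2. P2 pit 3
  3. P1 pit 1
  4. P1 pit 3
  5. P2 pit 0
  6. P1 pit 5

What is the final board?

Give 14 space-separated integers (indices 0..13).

Move 1: P2 pit2 -> P1=[3,2,5,2,2,4](0) P2=[3,4,0,3,5,6](0)
Move 2: P2 pit3 -> P1=[3,2,5,2,2,4](0) P2=[3,4,0,0,6,7](1)
Move 3: P1 pit1 -> P1=[3,0,6,3,2,4](0) P2=[3,4,0,0,6,7](1)
Move 4: P1 pit3 -> P1=[3,0,6,0,3,5](1) P2=[3,4,0,0,6,7](1)
Move 5: P2 pit0 -> P1=[3,0,0,0,3,5](1) P2=[0,5,1,0,6,7](8)
Move 6: P1 pit5 -> P1=[3,0,0,0,3,0](2) P2=[1,6,2,1,6,7](8)

Answer: 3 0 0 0 3 0 2 1 6 2 1 6 7 8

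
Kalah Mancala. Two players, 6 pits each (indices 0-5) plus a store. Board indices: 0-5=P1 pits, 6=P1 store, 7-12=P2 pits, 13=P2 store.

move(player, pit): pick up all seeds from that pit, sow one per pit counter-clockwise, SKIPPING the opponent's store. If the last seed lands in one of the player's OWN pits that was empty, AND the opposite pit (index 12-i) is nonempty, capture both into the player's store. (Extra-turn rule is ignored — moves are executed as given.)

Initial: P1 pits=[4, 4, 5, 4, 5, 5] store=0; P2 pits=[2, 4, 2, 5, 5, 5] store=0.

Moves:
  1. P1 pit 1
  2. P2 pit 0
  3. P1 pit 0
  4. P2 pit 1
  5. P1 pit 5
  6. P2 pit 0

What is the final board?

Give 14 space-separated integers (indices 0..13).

Move 1: P1 pit1 -> P1=[4,0,6,5,6,6](0) P2=[2,4,2,5,5,5](0)
Move 2: P2 pit0 -> P1=[4,0,6,5,6,6](0) P2=[0,5,3,5,5,5](0)
Move 3: P1 pit0 -> P1=[0,1,7,6,7,6](0) P2=[0,5,3,5,5,5](0)
Move 4: P2 pit1 -> P1=[0,1,7,6,7,6](0) P2=[0,0,4,6,6,6](1)
Move 5: P1 pit5 -> P1=[0,1,7,6,7,0](1) P2=[1,1,5,7,7,6](1)
Move 6: P2 pit0 -> P1=[0,1,7,6,7,0](1) P2=[0,2,5,7,7,6](1)

Answer: 0 1 7 6 7 0 1 0 2 5 7 7 6 1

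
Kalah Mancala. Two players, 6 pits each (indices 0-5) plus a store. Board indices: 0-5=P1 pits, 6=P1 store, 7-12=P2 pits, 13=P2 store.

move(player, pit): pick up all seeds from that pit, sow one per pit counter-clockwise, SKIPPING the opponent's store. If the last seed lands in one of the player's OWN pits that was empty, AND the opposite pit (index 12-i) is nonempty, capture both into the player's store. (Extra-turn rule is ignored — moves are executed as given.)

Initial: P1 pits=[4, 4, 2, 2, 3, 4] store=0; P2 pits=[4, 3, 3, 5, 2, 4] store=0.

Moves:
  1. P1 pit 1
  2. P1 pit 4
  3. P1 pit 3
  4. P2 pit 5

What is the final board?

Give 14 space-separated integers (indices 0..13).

Move 1: P1 pit1 -> P1=[4,0,3,3,4,5](0) P2=[4,3,3,5,2,4](0)
Move 2: P1 pit4 -> P1=[4,0,3,3,0,6](1) P2=[5,4,3,5,2,4](0)
Move 3: P1 pit3 -> P1=[4,0,3,0,1,7](2) P2=[5,4,3,5,2,4](0)
Move 4: P2 pit5 -> P1=[5,1,4,0,1,7](2) P2=[5,4,3,5,2,0](1)

Answer: 5 1 4 0 1 7 2 5 4 3 5 2 0 1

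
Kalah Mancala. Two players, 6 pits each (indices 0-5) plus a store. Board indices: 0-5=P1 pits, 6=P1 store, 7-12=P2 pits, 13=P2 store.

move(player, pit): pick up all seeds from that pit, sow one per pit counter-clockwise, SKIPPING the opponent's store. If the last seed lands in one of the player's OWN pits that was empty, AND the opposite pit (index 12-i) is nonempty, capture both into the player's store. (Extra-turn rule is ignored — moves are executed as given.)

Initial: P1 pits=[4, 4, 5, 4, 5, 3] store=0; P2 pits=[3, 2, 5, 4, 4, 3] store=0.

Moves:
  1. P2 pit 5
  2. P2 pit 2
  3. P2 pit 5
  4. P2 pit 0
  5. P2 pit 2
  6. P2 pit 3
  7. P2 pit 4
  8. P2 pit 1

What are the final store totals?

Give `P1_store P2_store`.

Answer: 0 13

Derivation:
Move 1: P2 pit5 -> P1=[5,5,5,4,5,3](0) P2=[3,2,5,4,4,0](1)
Move 2: P2 pit2 -> P1=[6,5,5,4,5,3](0) P2=[3,2,0,5,5,1](2)
Move 3: P2 pit5 -> P1=[6,5,5,4,5,3](0) P2=[3,2,0,5,5,0](3)
Move 4: P2 pit0 -> P1=[6,5,5,4,5,3](0) P2=[0,3,1,6,5,0](3)
Move 5: P2 pit2 -> P1=[6,5,5,4,5,3](0) P2=[0,3,0,7,5,0](3)
Move 6: P2 pit3 -> P1=[7,6,6,5,5,3](0) P2=[0,3,0,0,6,1](4)
Move 7: P2 pit4 -> P1=[8,7,7,6,5,3](0) P2=[0,3,0,0,0,2](5)
Move 8: P2 pit1 -> P1=[8,0,7,6,5,3](0) P2=[0,0,1,1,0,2](13)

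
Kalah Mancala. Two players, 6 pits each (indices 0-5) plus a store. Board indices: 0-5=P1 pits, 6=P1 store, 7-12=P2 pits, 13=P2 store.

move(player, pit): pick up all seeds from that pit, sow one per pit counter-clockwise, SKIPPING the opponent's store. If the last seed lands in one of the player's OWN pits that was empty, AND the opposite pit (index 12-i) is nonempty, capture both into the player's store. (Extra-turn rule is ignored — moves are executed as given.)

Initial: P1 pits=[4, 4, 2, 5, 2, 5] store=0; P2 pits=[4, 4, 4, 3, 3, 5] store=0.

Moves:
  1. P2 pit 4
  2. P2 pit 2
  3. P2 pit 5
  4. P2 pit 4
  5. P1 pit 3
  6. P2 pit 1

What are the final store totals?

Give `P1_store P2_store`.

Answer: 1 11

Derivation:
Move 1: P2 pit4 -> P1=[5,4,2,5,2,5](0) P2=[4,4,4,3,0,6](1)
Move 2: P2 pit2 -> P1=[5,4,2,5,2,5](0) P2=[4,4,0,4,1,7](2)
Move 3: P2 pit5 -> P1=[6,5,3,6,3,6](0) P2=[4,4,0,4,1,0](3)
Move 4: P2 pit4 -> P1=[0,5,3,6,3,6](0) P2=[4,4,0,4,0,0](10)
Move 5: P1 pit3 -> P1=[0,5,3,0,4,7](1) P2=[5,5,1,4,0,0](10)
Move 6: P2 pit1 -> P1=[0,5,3,0,4,7](1) P2=[5,0,2,5,1,1](11)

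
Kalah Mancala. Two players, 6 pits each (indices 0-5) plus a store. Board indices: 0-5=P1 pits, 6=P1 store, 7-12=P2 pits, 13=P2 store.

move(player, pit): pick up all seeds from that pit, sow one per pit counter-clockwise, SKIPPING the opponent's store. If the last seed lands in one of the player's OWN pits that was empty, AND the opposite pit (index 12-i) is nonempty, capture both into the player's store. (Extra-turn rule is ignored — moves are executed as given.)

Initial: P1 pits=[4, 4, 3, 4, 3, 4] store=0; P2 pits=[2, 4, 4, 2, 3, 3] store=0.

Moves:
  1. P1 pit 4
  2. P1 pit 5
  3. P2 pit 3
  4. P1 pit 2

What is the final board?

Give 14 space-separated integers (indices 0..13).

Move 1: P1 pit4 -> P1=[4,4,3,4,0,5](1) P2=[3,4,4,2,3,3](0)
Move 2: P1 pit5 -> P1=[4,4,3,4,0,0](2) P2=[4,5,5,3,3,3](0)
Move 3: P2 pit3 -> P1=[4,4,3,4,0,0](2) P2=[4,5,5,0,4,4](1)
Move 4: P1 pit2 -> P1=[4,4,0,5,1,0](7) P2=[0,5,5,0,4,4](1)

Answer: 4 4 0 5 1 0 7 0 5 5 0 4 4 1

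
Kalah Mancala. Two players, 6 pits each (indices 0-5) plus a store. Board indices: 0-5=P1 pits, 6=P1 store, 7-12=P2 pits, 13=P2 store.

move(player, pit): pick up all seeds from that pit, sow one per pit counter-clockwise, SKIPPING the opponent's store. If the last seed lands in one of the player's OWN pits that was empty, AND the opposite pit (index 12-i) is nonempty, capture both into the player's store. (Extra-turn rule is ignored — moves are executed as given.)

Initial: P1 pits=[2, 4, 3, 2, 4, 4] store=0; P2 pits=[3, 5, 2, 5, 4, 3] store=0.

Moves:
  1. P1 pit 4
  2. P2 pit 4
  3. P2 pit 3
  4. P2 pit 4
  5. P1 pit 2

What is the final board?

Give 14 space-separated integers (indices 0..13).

Answer: 4 6 0 3 1 6 1 4 6 2 0 0 6 2

Derivation:
Move 1: P1 pit4 -> P1=[2,4,3,2,0,5](1) P2=[4,6,2,5,4,3](0)
Move 2: P2 pit4 -> P1=[3,5,3,2,0,5](1) P2=[4,6,2,5,0,4](1)
Move 3: P2 pit3 -> P1=[4,6,3,2,0,5](1) P2=[4,6,2,0,1,5](2)
Move 4: P2 pit4 -> P1=[4,6,3,2,0,5](1) P2=[4,6,2,0,0,6](2)
Move 5: P1 pit2 -> P1=[4,6,0,3,1,6](1) P2=[4,6,2,0,0,6](2)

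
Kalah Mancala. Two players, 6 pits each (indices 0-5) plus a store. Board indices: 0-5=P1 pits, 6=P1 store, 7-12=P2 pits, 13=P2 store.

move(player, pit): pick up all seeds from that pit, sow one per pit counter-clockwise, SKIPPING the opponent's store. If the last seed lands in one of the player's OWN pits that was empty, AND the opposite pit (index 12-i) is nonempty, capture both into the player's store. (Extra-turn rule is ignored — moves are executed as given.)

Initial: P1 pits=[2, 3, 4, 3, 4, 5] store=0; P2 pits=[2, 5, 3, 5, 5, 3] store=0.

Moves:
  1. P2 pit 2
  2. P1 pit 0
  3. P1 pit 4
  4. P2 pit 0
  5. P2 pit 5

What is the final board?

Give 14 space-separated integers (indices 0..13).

Move 1: P2 pit2 -> P1=[2,3,4,3,4,5](0) P2=[2,5,0,6,6,4](0)
Move 2: P1 pit0 -> P1=[0,4,5,3,4,5](0) P2=[2,5,0,6,6,4](0)
Move 3: P1 pit4 -> P1=[0,4,5,3,0,6](1) P2=[3,6,0,6,6,4](0)
Move 4: P2 pit0 -> P1=[0,4,5,3,0,6](1) P2=[0,7,1,7,6,4](0)
Move 5: P2 pit5 -> P1=[1,5,6,3,0,6](1) P2=[0,7,1,7,6,0](1)

Answer: 1 5 6 3 0 6 1 0 7 1 7 6 0 1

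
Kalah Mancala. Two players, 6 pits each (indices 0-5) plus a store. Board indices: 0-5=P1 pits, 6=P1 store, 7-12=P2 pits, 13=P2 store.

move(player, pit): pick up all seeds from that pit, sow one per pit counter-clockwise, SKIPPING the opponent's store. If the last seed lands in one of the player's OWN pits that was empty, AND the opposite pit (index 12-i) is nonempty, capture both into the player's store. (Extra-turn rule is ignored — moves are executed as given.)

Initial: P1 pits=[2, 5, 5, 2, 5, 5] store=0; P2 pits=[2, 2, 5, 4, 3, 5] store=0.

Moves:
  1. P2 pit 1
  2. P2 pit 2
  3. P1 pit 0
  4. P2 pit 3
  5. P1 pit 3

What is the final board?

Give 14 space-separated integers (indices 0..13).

Move 1: P2 pit1 -> P1=[2,5,5,2,5,5](0) P2=[2,0,6,5,3,5](0)
Move 2: P2 pit2 -> P1=[3,6,5,2,5,5](0) P2=[2,0,0,6,4,6](1)
Move 3: P1 pit0 -> P1=[0,7,6,3,5,5](0) P2=[2,0,0,6,4,6](1)
Move 4: P2 pit3 -> P1=[1,8,7,3,5,5](0) P2=[2,0,0,0,5,7](2)
Move 5: P1 pit3 -> P1=[1,8,7,0,6,6](1) P2=[2,0,0,0,5,7](2)

Answer: 1 8 7 0 6 6 1 2 0 0 0 5 7 2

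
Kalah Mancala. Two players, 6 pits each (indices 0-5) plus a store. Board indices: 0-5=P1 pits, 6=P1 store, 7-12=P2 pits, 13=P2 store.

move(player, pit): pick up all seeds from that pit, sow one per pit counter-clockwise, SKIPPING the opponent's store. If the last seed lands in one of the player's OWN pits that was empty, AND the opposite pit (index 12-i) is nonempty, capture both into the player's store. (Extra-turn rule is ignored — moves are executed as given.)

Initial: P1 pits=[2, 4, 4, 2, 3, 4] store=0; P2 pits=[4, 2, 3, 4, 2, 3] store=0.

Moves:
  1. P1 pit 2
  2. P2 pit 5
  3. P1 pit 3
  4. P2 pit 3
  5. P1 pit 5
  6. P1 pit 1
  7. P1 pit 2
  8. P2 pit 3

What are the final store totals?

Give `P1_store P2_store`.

Answer: 4 2

Derivation:
Move 1: P1 pit2 -> P1=[2,4,0,3,4,5](1) P2=[4,2,3,4,2,3](0)
Move 2: P2 pit5 -> P1=[3,5,0,3,4,5](1) P2=[4,2,3,4,2,0](1)
Move 3: P1 pit3 -> P1=[3,5,0,0,5,6](2) P2=[4,2,3,4,2,0](1)
Move 4: P2 pit3 -> P1=[4,5,0,0,5,6](2) P2=[4,2,3,0,3,1](2)
Move 5: P1 pit5 -> P1=[4,5,0,0,5,0](3) P2=[5,3,4,1,4,1](2)
Move 6: P1 pit1 -> P1=[4,0,1,1,6,1](4) P2=[5,3,4,1,4,1](2)
Move 7: P1 pit2 -> P1=[4,0,0,2,6,1](4) P2=[5,3,4,1,4,1](2)
Move 8: P2 pit3 -> P1=[4,0,0,2,6,1](4) P2=[5,3,4,0,5,1](2)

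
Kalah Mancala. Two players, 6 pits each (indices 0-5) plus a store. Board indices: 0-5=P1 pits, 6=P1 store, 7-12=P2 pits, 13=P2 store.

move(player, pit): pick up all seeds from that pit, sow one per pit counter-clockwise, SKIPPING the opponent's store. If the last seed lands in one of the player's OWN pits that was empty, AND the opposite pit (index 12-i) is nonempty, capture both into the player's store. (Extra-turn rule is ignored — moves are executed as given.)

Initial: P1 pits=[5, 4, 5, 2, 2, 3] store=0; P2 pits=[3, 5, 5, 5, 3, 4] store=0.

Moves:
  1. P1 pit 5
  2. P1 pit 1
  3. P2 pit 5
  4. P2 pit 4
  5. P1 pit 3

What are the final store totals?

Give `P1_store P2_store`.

Answer: 7 2

Derivation:
Move 1: P1 pit5 -> P1=[5,4,5,2,2,0](1) P2=[4,6,5,5,3,4](0)
Move 2: P1 pit1 -> P1=[5,0,6,3,3,0](6) P2=[0,6,5,5,3,4](0)
Move 3: P2 pit5 -> P1=[6,1,7,3,3,0](6) P2=[0,6,5,5,3,0](1)
Move 4: P2 pit4 -> P1=[7,1,7,3,3,0](6) P2=[0,6,5,5,0,1](2)
Move 5: P1 pit3 -> P1=[7,1,7,0,4,1](7) P2=[0,6,5,5,0,1](2)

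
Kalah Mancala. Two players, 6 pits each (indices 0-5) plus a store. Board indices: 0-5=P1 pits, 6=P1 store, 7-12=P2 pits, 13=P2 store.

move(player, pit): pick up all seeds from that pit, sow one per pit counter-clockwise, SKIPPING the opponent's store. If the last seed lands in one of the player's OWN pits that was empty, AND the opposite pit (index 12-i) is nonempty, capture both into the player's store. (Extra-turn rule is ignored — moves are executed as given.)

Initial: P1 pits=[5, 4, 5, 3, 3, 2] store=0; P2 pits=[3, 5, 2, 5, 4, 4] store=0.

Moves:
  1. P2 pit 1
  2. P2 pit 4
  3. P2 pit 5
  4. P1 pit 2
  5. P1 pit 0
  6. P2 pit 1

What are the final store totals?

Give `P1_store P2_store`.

Move 1: P2 pit1 -> P1=[5,4,5,3,3,2](0) P2=[3,0,3,6,5,5](1)
Move 2: P2 pit4 -> P1=[6,5,6,3,3,2](0) P2=[3,0,3,6,0,6](2)
Move 3: P2 pit5 -> P1=[7,6,7,4,4,2](0) P2=[3,0,3,6,0,0](3)
Move 4: P1 pit2 -> P1=[7,6,0,5,5,3](1) P2=[4,1,4,6,0,0](3)
Move 5: P1 pit0 -> P1=[0,7,1,6,6,4](2) P2=[5,1,4,6,0,0](3)
Move 6: P2 pit1 -> P1=[0,7,1,6,6,4](2) P2=[5,0,5,6,0,0](3)

Answer: 2 3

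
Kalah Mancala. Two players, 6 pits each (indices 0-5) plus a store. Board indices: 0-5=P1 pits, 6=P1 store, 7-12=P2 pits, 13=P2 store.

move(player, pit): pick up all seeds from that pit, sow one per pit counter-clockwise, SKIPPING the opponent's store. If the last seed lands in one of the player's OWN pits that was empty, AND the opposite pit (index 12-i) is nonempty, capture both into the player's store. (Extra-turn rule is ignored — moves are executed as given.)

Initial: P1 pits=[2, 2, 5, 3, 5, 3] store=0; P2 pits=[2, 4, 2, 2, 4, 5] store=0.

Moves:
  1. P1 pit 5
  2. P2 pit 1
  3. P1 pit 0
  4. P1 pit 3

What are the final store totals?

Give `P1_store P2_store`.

Answer: 2 1

Derivation:
Move 1: P1 pit5 -> P1=[2,2,5,3,5,0](1) P2=[3,5,2,2,4,5](0)
Move 2: P2 pit1 -> P1=[2,2,5,3,5,0](1) P2=[3,0,3,3,5,6](1)
Move 3: P1 pit0 -> P1=[0,3,6,3,5,0](1) P2=[3,0,3,3,5,6](1)
Move 4: P1 pit3 -> P1=[0,3,6,0,6,1](2) P2=[3,0,3,3,5,6](1)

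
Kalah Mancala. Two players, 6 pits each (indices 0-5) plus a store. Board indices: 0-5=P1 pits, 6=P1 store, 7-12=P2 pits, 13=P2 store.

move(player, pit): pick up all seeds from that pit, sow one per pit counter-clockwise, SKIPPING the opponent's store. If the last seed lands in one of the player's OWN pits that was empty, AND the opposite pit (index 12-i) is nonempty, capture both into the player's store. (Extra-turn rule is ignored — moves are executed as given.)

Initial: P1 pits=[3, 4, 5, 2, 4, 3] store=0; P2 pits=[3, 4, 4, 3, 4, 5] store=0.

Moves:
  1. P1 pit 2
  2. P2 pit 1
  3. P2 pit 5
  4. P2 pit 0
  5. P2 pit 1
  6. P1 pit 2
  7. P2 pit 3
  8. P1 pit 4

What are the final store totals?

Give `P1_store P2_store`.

Answer: 2 2

Derivation:
Move 1: P1 pit2 -> P1=[3,4,0,3,5,4](1) P2=[4,4,4,3,4,5](0)
Move 2: P2 pit1 -> P1=[3,4,0,3,5,4](1) P2=[4,0,5,4,5,6](0)
Move 3: P2 pit5 -> P1=[4,5,1,4,6,4](1) P2=[4,0,5,4,5,0](1)
Move 4: P2 pit0 -> P1=[4,5,1,4,6,4](1) P2=[0,1,6,5,6,0](1)
Move 5: P2 pit1 -> P1=[4,5,1,4,6,4](1) P2=[0,0,7,5,6,0](1)
Move 6: P1 pit2 -> P1=[4,5,0,5,6,4](1) P2=[0,0,7,5,6,0](1)
Move 7: P2 pit3 -> P1=[5,6,0,5,6,4](1) P2=[0,0,7,0,7,1](2)
Move 8: P1 pit4 -> P1=[5,6,0,5,0,5](2) P2=[1,1,8,1,7,1](2)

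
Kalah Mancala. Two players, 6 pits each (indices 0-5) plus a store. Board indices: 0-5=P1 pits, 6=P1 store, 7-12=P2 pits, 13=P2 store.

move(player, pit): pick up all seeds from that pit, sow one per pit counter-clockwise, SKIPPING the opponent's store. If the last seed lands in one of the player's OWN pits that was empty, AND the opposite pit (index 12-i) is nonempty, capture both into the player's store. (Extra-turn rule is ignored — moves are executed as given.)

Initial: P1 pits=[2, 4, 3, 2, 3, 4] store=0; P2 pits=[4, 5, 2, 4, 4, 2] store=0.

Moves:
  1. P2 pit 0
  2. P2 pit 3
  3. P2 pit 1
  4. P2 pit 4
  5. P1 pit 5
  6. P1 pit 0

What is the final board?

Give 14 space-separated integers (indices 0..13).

Answer: 0 7 5 4 5 0 3 0 1 5 1 0 5 3

Derivation:
Move 1: P2 pit0 -> P1=[2,4,3,2,3,4](0) P2=[0,6,3,5,5,2](0)
Move 2: P2 pit3 -> P1=[3,5,3,2,3,4](0) P2=[0,6,3,0,6,3](1)
Move 3: P2 pit1 -> P1=[4,5,3,2,3,4](0) P2=[0,0,4,1,7,4](2)
Move 4: P2 pit4 -> P1=[5,6,4,3,4,4](0) P2=[0,0,4,1,0,5](3)
Move 5: P1 pit5 -> P1=[5,6,4,3,4,0](1) P2=[1,1,5,1,0,5](3)
Move 6: P1 pit0 -> P1=[0,7,5,4,5,0](3) P2=[0,1,5,1,0,5](3)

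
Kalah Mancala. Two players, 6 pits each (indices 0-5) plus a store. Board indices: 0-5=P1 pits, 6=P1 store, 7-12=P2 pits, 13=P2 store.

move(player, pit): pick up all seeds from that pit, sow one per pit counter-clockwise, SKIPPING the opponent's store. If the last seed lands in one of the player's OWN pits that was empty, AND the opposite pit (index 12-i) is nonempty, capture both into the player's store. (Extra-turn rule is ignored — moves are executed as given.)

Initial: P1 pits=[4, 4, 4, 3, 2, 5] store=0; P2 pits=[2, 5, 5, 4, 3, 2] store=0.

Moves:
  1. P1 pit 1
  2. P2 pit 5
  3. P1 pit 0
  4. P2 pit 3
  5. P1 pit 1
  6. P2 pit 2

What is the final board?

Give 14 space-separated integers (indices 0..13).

Answer: 2 0 7 5 4 7 0 2 5 0 1 5 2 3

Derivation:
Move 1: P1 pit1 -> P1=[4,0,5,4,3,6](0) P2=[2,5,5,4,3,2](0)
Move 2: P2 pit5 -> P1=[5,0,5,4,3,6](0) P2=[2,5,5,4,3,0](1)
Move 3: P1 pit0 -> P1=[0,1,6,5,4,7](0) P2=[2,5,5,4,3,0](1)
Move 4: P2 pit3 -> P1=[1,1,6,5,4,7](0) P2=[2,5,5,0,4,1](2)
Move 5: P1 pit1 -> P1=[1,0,7,5,4,7](0) P2=[2,5,5,0,4,1](2)
Move 6: P2 pit2 -> P1=[2,0,7,5,4,7](0) P2=[2,5,0,1,5,2](3)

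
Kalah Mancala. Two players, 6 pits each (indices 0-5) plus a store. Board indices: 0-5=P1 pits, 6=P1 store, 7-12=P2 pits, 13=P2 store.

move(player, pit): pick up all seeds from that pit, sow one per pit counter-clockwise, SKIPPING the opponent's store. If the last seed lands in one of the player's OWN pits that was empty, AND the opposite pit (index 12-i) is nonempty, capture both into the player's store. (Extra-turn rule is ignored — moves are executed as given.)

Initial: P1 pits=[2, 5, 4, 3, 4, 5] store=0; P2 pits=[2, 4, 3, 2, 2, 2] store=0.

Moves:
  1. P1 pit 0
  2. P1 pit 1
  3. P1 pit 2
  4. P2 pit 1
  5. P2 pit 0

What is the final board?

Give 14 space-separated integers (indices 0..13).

Move 1: P1 pit0 -> P1=[0,6,5,3,4,5](0) P2=[2,4,3,2,2,2](0)
Move 2: P1 pit1 -> P1=[0,0,6,4,5,6](1) P2=[3,4,3,2,2,2](0)
Move 3: P1 pit2 -> P1=[0,0,0,5,6,7](2) P2=[4,5,3,2,2,2](0)
Move 4: P2 pit1 -> P1=[0,0,0,5,6,7](2) P2=[4,0,4,3,3,3](1)
Move 5: P2 pit0 -> P1=[0,0,0,5,6,7](2) P2=[0,1,5,4,4,3](1)

Answer: 0 0 0 5 6 7 2 0 1 5 4 4 3 1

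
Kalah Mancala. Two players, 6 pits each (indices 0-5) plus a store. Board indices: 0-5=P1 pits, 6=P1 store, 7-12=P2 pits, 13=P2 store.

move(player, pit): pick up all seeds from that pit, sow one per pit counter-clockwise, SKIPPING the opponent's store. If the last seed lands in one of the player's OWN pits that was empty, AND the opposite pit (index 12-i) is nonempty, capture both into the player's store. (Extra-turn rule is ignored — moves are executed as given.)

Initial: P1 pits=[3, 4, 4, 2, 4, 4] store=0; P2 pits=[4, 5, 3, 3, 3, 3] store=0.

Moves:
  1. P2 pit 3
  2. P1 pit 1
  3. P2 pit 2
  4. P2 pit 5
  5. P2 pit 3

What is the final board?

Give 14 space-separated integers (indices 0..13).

Answer: 4 1 6 4 5 5 0 4 5 0 0 6 0 2

Derivation:
Move 1: P2 pit3 -> P1=[3,4,4,2,4,4](0) P2=[4,5,3,0,4,4](1)
Move 2: P1 pit1 -> P1=[3,0,5,3,5,5](0) P2=[4,5,3,0,4,4](1)
Move 3: P2 pit2 -> P1=[3,0,5,3,5,5](0) P2=[4,5,0,1,5,5](1)
Move 4: P2 pit5 -> P1=[4,1,6,4,5,5](0) P2=[4,5,0,1,5,0](2)
Move 5: P2 pit3 -> P1=[4,1,6,4,5,5](0) P2=[4,5,0,0,6,0](2)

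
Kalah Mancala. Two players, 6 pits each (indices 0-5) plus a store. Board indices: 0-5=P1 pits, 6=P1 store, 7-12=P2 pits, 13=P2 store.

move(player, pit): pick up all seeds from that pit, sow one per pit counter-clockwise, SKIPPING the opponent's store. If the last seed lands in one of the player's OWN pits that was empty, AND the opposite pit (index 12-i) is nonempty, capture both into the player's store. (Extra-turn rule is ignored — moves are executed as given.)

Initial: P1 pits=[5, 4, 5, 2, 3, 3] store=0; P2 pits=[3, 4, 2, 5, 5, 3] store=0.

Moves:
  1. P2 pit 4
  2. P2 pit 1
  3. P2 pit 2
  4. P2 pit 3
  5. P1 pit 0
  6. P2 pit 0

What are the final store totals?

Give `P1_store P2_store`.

Answer: 1 2

Derivation:
Move 1: P2 pit4 -> P1=[6,5,6,2,3,3](0) P2=[3,4,2,5,0,4](1)
Move 2: P2 pit1 -> P1=[6,5,6,2,3,3](0) P2=[3,0,3,6,1,5](1)
Move 3: P2 pit2 -> P1=[6,5,6,2,3,3](0) P2=[3,0,0,7,2,6](1)
Move 4: P2 pit3 -> P1=[7,6,7,3,3,3](0) P2=[3,0,0,0,3,7](2)
Move 5: P1 pit0 -> P1=[0,7,8,4,4,4](1) P2=[4,0,0,0,3,7](2)
Move 6: P2 pit0 -> P1=[0,7,8,4,4,4](1) P2=[0,1,1,1,4,7](2)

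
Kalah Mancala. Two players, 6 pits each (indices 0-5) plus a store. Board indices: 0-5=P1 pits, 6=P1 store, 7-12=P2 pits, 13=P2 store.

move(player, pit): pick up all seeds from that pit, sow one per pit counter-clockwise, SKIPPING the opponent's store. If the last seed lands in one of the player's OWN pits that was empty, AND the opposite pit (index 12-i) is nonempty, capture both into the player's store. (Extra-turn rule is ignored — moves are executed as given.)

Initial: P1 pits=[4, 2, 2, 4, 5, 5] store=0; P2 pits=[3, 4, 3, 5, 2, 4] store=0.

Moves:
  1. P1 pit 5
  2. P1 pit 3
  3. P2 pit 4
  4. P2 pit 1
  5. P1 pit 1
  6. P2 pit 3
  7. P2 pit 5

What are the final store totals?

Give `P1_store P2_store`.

Move 1: P1 pit5 -> P1=[4,2,2,4,5,0](1) P2=[4,5,4,6,2,4](0)
Move 2: P1 pit3 -> P1=[4,2,2,0,6,1](2) P2=[5,5,4,6,2,4](0)
Move 3: P2 pit4 -> P1=[4,2,2,0,6,1](2) P2=[5,5,4,6,0,5](1)
Move 4: P2 pit1 -> P1=[4,2,2,0,6,1](2) P2=[5,0,5,7,1,6](2)
Move 5: P1 pit1 -> P1=[4,0,3,0,6,1](8) P2=[5,0,0,7,1,6](2)
Move 6: P2 pit3 -> P1=[5,1,4,1,6,1](8) P2=[5,0,0,0,2,7](3)
Move 7: P2 pit5 -> P1=[6,2,5,2,7,2](8) P2=[5,0,0,0,2,0](4)

Answer: 8 4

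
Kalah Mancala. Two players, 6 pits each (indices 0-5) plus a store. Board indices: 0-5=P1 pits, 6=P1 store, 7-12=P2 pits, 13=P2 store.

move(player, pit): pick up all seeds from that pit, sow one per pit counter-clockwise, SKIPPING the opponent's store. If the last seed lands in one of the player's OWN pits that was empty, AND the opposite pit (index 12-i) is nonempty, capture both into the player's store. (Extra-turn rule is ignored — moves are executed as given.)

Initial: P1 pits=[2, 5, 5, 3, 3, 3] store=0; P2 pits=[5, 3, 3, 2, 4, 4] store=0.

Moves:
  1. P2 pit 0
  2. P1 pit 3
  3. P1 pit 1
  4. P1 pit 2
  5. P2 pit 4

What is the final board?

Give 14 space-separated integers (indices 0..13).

Move 1: P2 pit0 -> P1=[2,5,5,3,3,3](0) P2=[0,4,4,3,5,5](0)
Move 2: P1 pit3 -> P1=[2,5,5,0,4,4](1) P2=[0,4,4,3,5,5](0)
Move 3: P1 pit1 -> P1=[2,0,6,1,5,5](2) P2=[0,4,4,3,5,5](0)
Move 4: P1 pit2 -> P1=[2,0,0,2,6,6](3) P2=[1,5,4,3,5,5](0)
Move 5: P2 pit4 -> P1=[3,1,1,2,6,6](3) P2=[1,5,4,3,0,6](1)

Answer: 3 1 1 2 6 6 3 1 5 4 3 0 6 1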